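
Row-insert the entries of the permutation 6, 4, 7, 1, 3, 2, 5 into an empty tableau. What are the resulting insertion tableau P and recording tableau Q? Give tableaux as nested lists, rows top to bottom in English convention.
P = [[1, 2, 5], [3, 7], [4], [6]], Q = [[1, 3, 7], [2, 5], [4], [6]]

Insert each entry of the permutation into P by Schensted row insertion, recording in Q the position of each new cell.

Insert 6: appended to row 1. P = [[6]].
Insert 4: 4 bumps 6 from row 1; 6 starts row 2. P = [[4], [6]].
Insert 7: appended to row 1. P = [[4, 7], [6]].
Insert 1: 1 bumps 4 from row 1; 4 bumps 6 from row 2; 6 starts row 3. P = [[1, 7], [4], [6]].
Insert 3: 3 bumps 7 from row 1; 7 appends to row 2. P = [[1, 3], [4, 7], [6]].
Insert 2: 2 bumps 3 from row 1; 3 bumps 4 from row 2; 4 bumps 6 from row 3; 6 starts row 4. P = [[1, 2], [3, 7], [4], [6]].
Insert 5: appended to row 1. P = [[1, 2, 5], [3, 7], [4], [6]].

So P = [[1, 2, 5], [3, 7], [4], [6]], Q = [[1, 3, 7], [2, 5], [4], [6]].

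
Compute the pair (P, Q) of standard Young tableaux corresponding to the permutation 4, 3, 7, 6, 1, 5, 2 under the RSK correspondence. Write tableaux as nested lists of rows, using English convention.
Insert each entry of the permutation into P by Schensted row insertion, recording in Q the position of each new cell.

Insert 4: appended to row 1. P = [[4]].
Insert 3: 3 bumps 4 from row 1; 4 starts row 2. P = [[3], [4]].
Insert 7: appended to row 1. P = [[3, 7], [4]].
Insert 6: 6 bumps 7 from row 1; 7 appends to row 2. P = [[3, 6], [4, 7]].
Insert 1: 1 bumps 3 from row 1; 3 bumps 4 from row 2; 4 starts row 3. P = [[1, 6], [3, 7], [4]].
Insert 5: 5 bumps 6 from row 1; 6 bumps 7 from row 2; 7 appends to row 3. P = [[1, 5], [3, 6], [4, 7]].
Insert 2: 2 bumps 5 from row 1; 5 bumps 6 from row 2; 6 bumps 7 from row 3; 7 starts row 4. P = [[1, 2], [3, 5], [4, 6], [7]].

So P = [[1, 2], [3, 5], [4, 6], [7]], Q = [[1, 3], [2, 4], [5, 6], [7]].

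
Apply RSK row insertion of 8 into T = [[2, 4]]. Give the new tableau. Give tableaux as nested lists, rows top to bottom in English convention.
[[2, 4, 8]]

8 is larger than every entry of row 1, so it is appended to row 1. The new tableau is [[2, 4, 8]].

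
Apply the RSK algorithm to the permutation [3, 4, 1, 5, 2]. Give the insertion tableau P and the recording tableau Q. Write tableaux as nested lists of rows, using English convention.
Insert each entry of the permutation into P by Schensted row insertion, recording in Q the position of each new cell.

Insert 3: appended to row 1. P = [[3]].
Insert 4: appended to row 1. P = [[3, 4]].
Insert 1: 1 bumps 3 from row 1; 3 starts row 2. P = [[1, 4], [3]].
Insert 5: appended to row 1. P = [[1, 4, 5], [3]].
Insert 2: 2 bumps 4 from row 1; 4 appends to row 2. P = [[1, 2, 5], [3, 4]].

So P = [[1, 2, 5], [3, 4]], Q = [[1, 2, 4], [3, 5]].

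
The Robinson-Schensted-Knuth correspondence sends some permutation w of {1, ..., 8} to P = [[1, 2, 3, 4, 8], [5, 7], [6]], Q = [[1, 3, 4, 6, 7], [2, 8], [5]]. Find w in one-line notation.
Reverse the RSK construction: for i from n down to 1, find the cell of Q containing i, remove the entry at that cell from P, and reverse-bump it up through P; the value ejected from row 1 is w(i).

Step i=8: Q has 8 at row 2, column 2; remove 7 from row 2 of P and reverse-bump: 7 enters row 1 and ejects 4. So w(8) = 4. P is now [[1, 2, 3, 7, 8], [5], [6]].
Step i=7: Q has 7 at row 1, column 5; remove that cell from P, ejecting 8. So w(7) = 8. P is now [[1, 2, 3, 7], [5], [6]].
Step i=6: Q has 6 at row 1, column 4; remove that cell from P, ejecting 7. So w(6) = 7. P is now [[1, 2, 3], [5], [6]].
Step i=5: Q has 5 at row 3, column 1; remove 6 from row 3 of P and reverse-bump: 6 enters row 2 and ejects 5; 5 enters row 1 and ejects 3. So w(5) = 3. P is now [[1, 2, 5], [6]].
Step i=4: Q has 4 at row 1, column 3; remove that cell from P, ejecting 5. So w(4) = 5. P is now [[1, 2], [6]].
Step i=3: Q has 3 at row 1, column 2; remove that cell from P, ejecting 2. So w(3) = 2. P is now [[1], [6]].
Step i=2: Q has 2 at row 2, column 1; remove 6 from row 2 of P and reverse-bump: 6 enters row 1 and ejects 1. So w(2) = 1. P is now [[6]].
Step i=1: Q has 1 at row 1, column 1; remove that cell from P, ejecting 6. So w(1) = 6. P is now [].

So w = 6 1 2 5 3 7 8 4.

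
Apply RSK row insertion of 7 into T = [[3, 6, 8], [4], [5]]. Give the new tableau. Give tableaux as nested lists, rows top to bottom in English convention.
In row 1, 7 replaces 8 (the leftmost entry greater than 7); 8 is bumped to row 2. 8 is appended to row 2. The new tableau is [[3, 6, 7], [4, 8], [5]].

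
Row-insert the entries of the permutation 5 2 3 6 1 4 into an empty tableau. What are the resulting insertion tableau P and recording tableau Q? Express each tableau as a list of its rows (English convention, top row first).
P = [[1, 3, 4], [2, 6], [5]], Q = [[1, 3, 4], [2, 6], [5]]

Insert each entry of the permutation into P by Schensted row insertion, recording in Q the position of each new cell.

Insert 5: appended to row 1. P = [[5]], Q = [[1]].
Insert 2: 2 bumps 5 from row 1; 5 starts row 2. P = [[2], [5]], Q = [[1], [2]].
Insert 3: appended to row 1. P = [[2, 3], [5]], Q = [[1, 3], [2]].
Insert 6: appended to row 1. P = [[2, 3, 6], [5]], Q = [[1, 3, 4], [2]].
Insert 1: 1 bumps 2 from row 1; 2 bumps 5 from row 2; 5 starts row 3. P = [[1, 3, 6], [2], [5]], Q = [[1, 3, 4], [2], [5]].
Insert 4: 4 bumps 6 from row 1; 6 appends to row 2. P = [[1, 3, 4], [2, 6], [5]], Q = [[1, 3, 4], [2, 6], [5]].

So P = [[1, 3, 4], [2, 6], [5]], Q = [[1, 3, 4], [2, 6], [5]].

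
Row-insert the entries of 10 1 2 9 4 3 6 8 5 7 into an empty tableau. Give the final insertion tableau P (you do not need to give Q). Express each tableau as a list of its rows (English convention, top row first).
Insert 10: appended to row 1. P = [[10]].
Insert 1: 1 bumps 10 from row 1; 10 starts row 2. P = [[1], [10]].
Insert 2: appended to row 1. P = [[1, 2], [10]].
Insert 9: appended to row 1. P = [[1, 2, 9], [10]].
Insert 4: 4 bumps 9 from row 1; 9 bumps 10 from row 2; 10 starts row 3. P = [[1, 2, 4], [9], [10]].
Insert 3: 3 bumps 4 from row 1; 4 bumps 9 from row 2; 9 bumps 10 from row 3; 10 starts row 4. P = [[1, 2, 3], [4], [9], [10]].
Insert 6: appended to row 1. P = [[1, 2, 3, 6], [4], [9], [10]].
Insert 8: appended to row 1. P = [[1, 2, 3, 6, 8], [4], [9], [10]].
Insert 5: 5 bumps 6 from row 1; 6 appends to row 2. P = [[1, 2, 3, 5, 8], [4, 6], [9], [10]].
Insert 7: 7 bumps 8 from row 1; 8 appends to row 2. P = [[1, 2, 3, 5, 7], [4, 6, 8], [9], [10]].

So P = [[1, 2, 3, 5, 7], [4, 6, 8], [9], [10]].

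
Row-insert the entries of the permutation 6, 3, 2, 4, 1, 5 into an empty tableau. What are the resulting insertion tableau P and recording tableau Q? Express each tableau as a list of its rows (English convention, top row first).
P = [[1, 4, 5], [2], [3], [6]], Q = [[1, 4, 6], [2], [3], [5]]

Insert each entry of the permutation into P by Schensted row insertion, recording in Q the position of each new cell.

Insert 6: appended to row 1. P = [[6]].
Insert 3: 3 bumps 6 from row 1; 6 starts row 2. P = [[3], [6]].
Insert 2: 2 bumps 3 from row 1; 3 bumps 6 from row 2; 6 starts row 3. P = [[2], [3], [6]].
Insert 4: appended to row 1. P = [[2, 4], [3], [6]].
Insert 1: 1 bumps 2 from row 1; 2 bumps 3 from row 2; 3 bumps 6 from row 3; 6 starts row 4. P = [[1, 4], [2], [3], [6]].
Insert 5: appended to row 1. P = [[1, 4, 5], [2], [3], [6]].

So P = [[1, 4, 5], [2], [3], [6]], Q = [[1, 4, 6], [2], [3], [5]].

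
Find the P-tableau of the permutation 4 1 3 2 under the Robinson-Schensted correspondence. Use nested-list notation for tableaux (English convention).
P = [[1, 2], [3], [4]]

After inserting 4: P = [[4]].
After inserting 1: P = [[1], [4]].
After inserting 3: P = [[1, 3], [4]].
After inserting 2: P = [[1, 2], [3], [4]].

So P = [[1, 2], [3], [4]].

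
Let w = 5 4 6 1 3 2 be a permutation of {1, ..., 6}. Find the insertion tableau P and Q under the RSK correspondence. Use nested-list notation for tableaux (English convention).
Insert each entry of the permutation into P by Schensted row insertion, recording in Q the position of each new cell.

After inserting 5: P = [[5]].
After inserting 4: P = [[4], [5]].
After inserting 6: P = [[4, 6], [5]].
After inserting 1: P = [[1, 6], [4], [5]].
After inserting 3: P = [[1, 3], [4, 6], [5]].
After inserting 2: P = [[1, 2], [3, 6], [4], [5]].

So P = [[1, 2], [3, 6], [4], [5]], Q = [[1, 3], [2, 5], [4], [6]].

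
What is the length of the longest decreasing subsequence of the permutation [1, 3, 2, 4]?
2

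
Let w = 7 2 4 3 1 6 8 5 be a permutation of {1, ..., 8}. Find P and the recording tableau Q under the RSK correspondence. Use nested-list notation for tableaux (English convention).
P = [[1, 3, 5, 8], [2, 6], [4], [7]], Q = [[1, 3, 6, 7], [2, 8], [4], [5]]

Insert each entry of the permutation into P by Schensted row insertion, recording in Q the position of each new cell.

Insert 7: appended to row 1. P = [[7]].
Insert 2: 2 bumps 7 from row 1; 7 starts row 2. P = [[2], [7]].
Insert 4: appended to row 1. P = [[2, 4], [7]].
Insert 3: 3 bumps 4 from row 1; 4 bumps 7 from row 2; 7 starts row 3. P = [[2, 3], [4], [7]].
Insert 1: 1 bumps 2 from row 1; 2 bumps 4 from row 2; 4 bumps 7 from row 3; 7 starts row 4. P = [[1, 3], [2], [4], [7]].
Insert 6: appended to row 1. P = [[1, 3, 6], [2], [4], [7]].
Insert 8: appended to row 1. P = [[1, 3, 6, 8], [2], [4], [7]].
Insert 5: 5 bumps 6 from row 1; 6 appends to row 2. P = [[1, 3, 5, 8], [2, 6], [4], [7]].

So P = [[1, 3, 5, 8], [2, 6], [4], [7]], Q = [[1, 3, 6, 7], [2, 8], [4], [5]].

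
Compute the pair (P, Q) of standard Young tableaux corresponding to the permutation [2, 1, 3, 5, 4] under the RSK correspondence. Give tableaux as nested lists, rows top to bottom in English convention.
Insert each entry of the permutation into P by Schensted row insertion, recording in Q the position of each new cell.

Insert 2: appended to row 1. P = [[2]], Q = [[1]].
Insert 1: 1 bumps 2 from row 1; 2 starts row 2. P = [[1], [2]], Q = [[1], [2]].
Insert 3: appended to row 1. P = [[1, 3], [2]], Q = [[1, 3], [2]].
Insert 5: appended to row 1. P = [[1, 3, 5], [2]], Q = [[1, 3, 4], [2]].
Insert 4: 4 bumps 5 from row 1; 5 appends to row 2. P = [[1, 3, 4], [2, 5]], Q = [[1, 3, 4], [2, 5]].

So P = [[1, 3, 4], [2, 5]], Q = [[1, 3, 4], [2, 5]].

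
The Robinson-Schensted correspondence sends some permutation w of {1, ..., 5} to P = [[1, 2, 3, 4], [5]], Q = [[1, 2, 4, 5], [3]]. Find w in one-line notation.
Reverse the RSK construction: for i from n down to 1, find the cell of Q containing i, remove the entry at that cell from P, and reverse-bump it up through P; the value ejected from row 1 is w(i).

Step i=5: Q has 5 at row 1, column 4; remove that cell from P, ejecting 4. So w(5) = 4. P is now [[1, 2, 3], [5]].
Step i=4: Q has 4 at row 1, column 3; remove that cell from P, ejecting 3. So w(4) = 3. P is now [[1, 2], [5]].
Step i=3: Q has 3 at row 2, column 1; remove 5 from row 2 of P and reverse-bump: 5 enters row 1 and ejects 2. So w(3) = 2. P is now [[1, 5]].
Step i=2: Q has 2 at row 1, column 2; remove that cell from P, ejecting 5. So w(2) = 5. P is now [[1]].
Step i=1: Q has 1 at row 1, column 1; remove that cell from P, ejecting 1. So w(1) = 1. P is now [].

So w = 1 5 2 3 4.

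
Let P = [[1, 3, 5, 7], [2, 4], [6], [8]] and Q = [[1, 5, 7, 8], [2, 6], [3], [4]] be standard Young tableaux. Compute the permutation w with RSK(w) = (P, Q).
Reverse the RSK construction: for i from n down to 1, find the cell of Q containing i, remove the entry at that cell from P, and reverse-bump it up through P; the value ejected from row 1 is w(i).

Step i=8: Q has 8 at row 1, column 4; remove that cell from P, ejecting 7. So w(8) = 7. P is now [[1, 3, 5], [2, 4], [6], [8]].
Step i=7: Q has 7 at row 1, column 3; remove that cell from P, ejecting 5. So w(7) = 5. P is now [[1, 3], [2, 4], [6], [8]].
Step i=6: Q has 6 at row 2, column 2; remove 4 from row 2 of P and reverse-bump: 4 enters row 1 and ejects 3. So w(6) = 3. P is now [[1, 4], [2], [6], [8]].
Step i=5: Q has 5 at row 1, column 2; remove that cell from P, ejecting 4. So w(5) = 4. P is now [[1], [2], [6], [8]].
Step i=4: Q has 4 at row 4, column 1; remove 8 from row 4 of P and reverse-bump: 8 enters row 3 and ejects 6; 6 enters row 2 and ejects 2; 2 enters row 1 and ejects 1. So w(4) = 1. P is now [[2], [6], [8]].
Step i=3: Q has 3 at row 3, column 1; remove 8 from row 3 of P and reverse-bump: 8 enters row 2 and ejects 6; 6 enters row 1 and ejects 2. So w(3) = 2. P is now [[6], [8]].
Step i=2: Q has 2 at row 2, column 1; remove 8 from row 2 of P and reverse-bump: 8 enters row 1 and ejects 6. So w(2) = 6. P is now [[8]].
Step i=1: Q has 1 at row 1, column 1; remove that cell from P, ejecting 8. So w(1) = 8. P is now [].

So w = 8 6 2 1 4 3 5 7.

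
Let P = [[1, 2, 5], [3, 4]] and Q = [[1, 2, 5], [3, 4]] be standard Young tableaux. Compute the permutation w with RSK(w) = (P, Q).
3 4 1 2 5

Reverse the RSK construction: for i from n down to 1, find the cell of Q containing i, remove the entry at that cell from P, and reverse-bump it up through P; the value ejected from row 1 is w(i).

Step i=5: Q has 5 at row 1, column 3; remove that cell from P, ejecting 5. So w(5) = 5. P is now [[1, 2], [3, 4]].
Step i=4: Q has 4 at row 2, column 2; remove 4 from row 2 of P and reverse-bump: 4 enters row 1 and ejects 2. So w(4) = 2. P is now [[1, 4], [3]].
Step i=3: Q has 3 at row 2, column 1; remove 3 from row 2 of P and reverse-bump: 3 enters row 1 and ejects 1. So w(3) = 1. P is now [[3, 4]].
Step i=2: Q has 2 at row 1, column 2; remove that cell from P, ejecting 4. So w(2) = 4. P is now [[3]].
Step i=1: Q has 1 at row 1, column 1; remove that cell from P, ejecting 3. So w(1) = 3. P is now [].

So w = 3 4 1 2 5.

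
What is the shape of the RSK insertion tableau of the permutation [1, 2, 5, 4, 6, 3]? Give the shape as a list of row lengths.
[4, 1, 1]

Row-insert each entry into an empty tableau.

After inserting 1: P = [[1]].
After inserting 2: P = [[1, 2]].
After inserting 5: P = [[1, 2, 5]].
After inserting 4: P = [[1, 2, 4], [5]].
After inserting 6: P = [[1, 2, 4, 6], [5]].
After inserting 3: P = [[1, 2, 3, 6], [4], [5]].

The final insertion tableau P = [[1, 2, 3, 6], [4], [5]] has shape [4, 1, 1].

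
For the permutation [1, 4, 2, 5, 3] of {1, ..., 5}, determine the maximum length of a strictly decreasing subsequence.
2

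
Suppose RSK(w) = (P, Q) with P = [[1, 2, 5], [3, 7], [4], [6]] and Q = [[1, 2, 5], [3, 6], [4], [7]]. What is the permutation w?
1 6 4 3 7 5 2

Reverse RSK: for i = n, n-1, ..., 1, locate i in Q, remove the corresponding corner cell from P, and reverse-bump its entry up through P; the value ejected from row 1 is w(i).

So w = 1 6 4 3 7 5 2.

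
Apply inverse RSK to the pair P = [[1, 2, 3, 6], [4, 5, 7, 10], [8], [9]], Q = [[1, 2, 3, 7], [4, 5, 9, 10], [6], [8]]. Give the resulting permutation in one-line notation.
Reverse the RSK construction: for i from n down to 1, find the cell of Q containing i, remove the entry at that cell from P, and reverse-bump it up through P; the value ejected from row 1 is w(i).

Step i=10: Q has 10 at row 2, column 4; remove 10 from row 2 of P and reverse-bump: 10 enters row 1 and ejects 6. So w(10) = 6. P is now [[1, 2, 3, 10], [4, 5, 7], [8], [9]].
Step i=9: Q has 9 at row 2, column 3; remove 7 from row 2 of P and reverse-bump: 7 enters row 1 and ejects 3. So w(9) = 3. P is now [[1, 2, 7, 10], [4, 5], [8], [9]].
Step i=8: Q has 8 at row 4, column 1; remove 9 from row 4 of P and reverse-bump: 9 enters row 3 and ejects 8; 8 enters row 2 and ejects 5; 5 enters row 1 and ejects 2. So w(8) = 2. P is now [[1, 5, 7, 10], [4, 8], [9]].
Step i=7: Q has 7 at row 1, column 4; remove that cell from P, ejecting 10. So w(7) = 10. P is now [[1, 5, 7], [4, 8], [9]].
Step i=6: Q has 6 at row 3, column 1; remove 9 from row 3 of P and reverse-bump: 9 enters row 2 and ejects 8; 8 enters row 1 and ejects 7. So w(6) = 7. P is now [[1, 5, 8], [4, 9]].
Step i=5: Q has 5 at row 2, column 2; remove 9 from row 2 of P and reverse-bump: 9 enters row 1 and ejects 8. So w(5) = 8. P is now [[1, 5, 9], [4]].
Step i=4: Q has 4 at row 2, column 1; remove 4 from row 2 of P and reverse-bump: 4 enters row 1 and ejects 1. So w(4) = 1. P is now [[4, 5, 9]].
Step i=3: Q has 3 at row 1, column 3; remove that cell from P, ejecting 9. So w(3) = 9. P is now [[4, 5]].
Step i=2: Q has 2 at row 1, column 2; remove that cell from P, ejecting 5. So w(2) = 5. P is now [[4]].
Step i=1: Q has 1 at row 1, column 1; remove that cell from P, ejecting 4. So w(1) = 4. P is now [].

So w = 4 5 9 1 8 7 10 2 3 6.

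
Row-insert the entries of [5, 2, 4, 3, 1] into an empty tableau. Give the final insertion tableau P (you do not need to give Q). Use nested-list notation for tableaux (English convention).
Insert 5: appended to row 1. P = [[5]].
Insert 2: 2 bumps 5 from row 1; 5 starts row 2. P = [[2], [5]].
Insert 4: appended to row 1. P = [[2, 4], [5]].
Insert 3: 3 bumps 4 from row 1; 4 bumps 5 from row 2; 5 starts row 3. P = [[2, 3], [4], [5]].
Insert 1: 1 bumps 2 from row 1; 2 bumps 4 from row 2; 4 bumps 5 from row 3; 5 starts row 4. P = [[1, 3], [2], [4], [5]].

So P = [[1, 3], [2], [4], [5]].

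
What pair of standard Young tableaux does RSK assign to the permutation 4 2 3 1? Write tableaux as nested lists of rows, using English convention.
Insert each entry of the permutation into P by Schensted row insertion, recording in Q the position of each new cell.

Insert 4: appended to row 1. P = [[4]].
Insert 2: 2 bumps 4 from row 1; 4 starts row 2. P = [[2], [4]].
Insert 3: appended to row 1. P = [[2, 3], [4]].
Insert 1: 1 bumps 2 from row 1; 2 bumps 4 from row 2; 4 starts row 3. P = [[1, 3], [2], [4]].

So P = [[1, 3], [2], [4]], Q = [[1, 3], [2], [4]].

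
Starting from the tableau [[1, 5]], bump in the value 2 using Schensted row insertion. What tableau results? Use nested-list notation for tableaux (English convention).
In row 1, 2 replaces 5 (the leftmost entry greater than 2); 5 is bumped to row 2. 5 starts a new row 2. The new tableau is [[1, 2], [5]].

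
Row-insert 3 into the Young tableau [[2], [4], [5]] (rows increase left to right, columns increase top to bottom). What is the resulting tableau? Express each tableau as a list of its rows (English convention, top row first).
3 is larger than every entry of row 1, so it is appended to row 1. The new tableau is [[2, 3], [4], [5]].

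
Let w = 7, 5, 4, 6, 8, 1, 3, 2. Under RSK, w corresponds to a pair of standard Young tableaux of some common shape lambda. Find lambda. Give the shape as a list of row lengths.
[3, 2, 1, 1, 1]

Row-insert each entry into an empty tableau.

After inserting 7: P = [[7]].
After inserting 5: P = [[5], [7]].
After inserting 4: P = [[4], [5], [7]].
After inserting 6: P = [[4, 6], [5], [7]].
After inserting 8: P = [[4, 6, 8], [5], [7]].
After inserting 1: P = [[1, 6, 8], [4], [5], [7]].
After inserting 3: P = [[1, 3, 8], [4, 6], [5], [7]].
After inserting 2: P = [[1, 2, 8], [3, 6], [4], [5], [7]].

The final insertion tableau P = [[1, 2, 8], [3, 6], [4], [5], [7]] has shape [3, 2, 1, 1, 1].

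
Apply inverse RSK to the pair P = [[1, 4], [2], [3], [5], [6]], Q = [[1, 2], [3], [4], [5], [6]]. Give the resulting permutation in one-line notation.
Reverse the RSK construction: for i from n down to 1, find the cell of Q containing i, remove the entry at that cell from P, and reverse-bump it up through P; the value ejected from row 1 is w(i).

Step i=6: Q has 6 at row 5, column 1; remove 6 from row 5 of P and reverse-bump: 6 enters row 4 and ejects 5; 5 enters row 3 and ejects 3; 3 enters row 2 and ejects 2; 2 enters row 1 and ejects 1. So w(6) = 1. P is now [[2, 4], [3], [5], [6]].
Step i=5: Q has 5 at row 4, column 1; remove 6 from row 4 of P and reverse-bump: 6 enters row 3 and ejects 5; 5 enters row 2 and ejects 3; 3 enters row 1 and ejects 2. So w(5) = 2. P is now [[3, 4], [5], [6]].
Step i=4: Q has 4 at row 3, column 1; remove 6 from row 3 of P and reverse-bump: 6 enters row 2 and ejects 5; 5 enters row 1 and ejects 4. So w(4) = 4. P is now [[3, 5], [6]].
Step i=3: Q has 3 at row 2, column 1; remove 6 from row 2 of P and reverse-bump: 6 enters row 1 and ejects 5. So w(3) = 5. P is now [[3, 6]].
Step i=2: Q has 2 at row 1, column 2; remove that cell from P, ejecting 6. So w(2) = 6. P is now [[3]].
Step i=1: Q has 1 at row 1, column 1; remove that cell from P, ejecting 3. So w(1) = 3. P is now [].

So w = 3 6 5 4 2 1.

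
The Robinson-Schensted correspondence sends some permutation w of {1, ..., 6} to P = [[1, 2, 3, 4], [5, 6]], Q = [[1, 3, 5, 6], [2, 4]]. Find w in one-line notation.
5 1 6 2 3 4

Reverse the RSK construction: for i from n down to 1, find the cell of Q containing i, remove the entry at that cell from P, and reverse-bump it up through P; the value ejected from row 1 is w(i).

Step i=6: Q has 6 at row 1, column 4; remove that cell from P, ejecting 4. So w(6) = 4. P is now [[1, 2, 3], [5, 6]].
Step i=5: Q has 5 at row 1, column 3; remove that cell from P, ejecting 3. So w(5) = 3. P is now [[1, 2], [5, 6]].
Step i=4: Q has 4 at row 2, column 2; remove 6 from row 2 of P and reverse-bump: 6 enters row 1 and ejects 2. So w(4) = 2. P is now [[1, 6], [5]].
Step i=3: Q has 3 at row 1, column 2; remove that cell from P, ejecting 6. So w(3) = 6. P is now [[1], [5]].
Step i=2: Q has 2 at row 2, column 1; remove 5 from row 2 of P and reverse-bump: 5 enters row 1 and ejects 1. So w(2) = 1. P is now [[5]].
Step i=1: Q has 1 at row 1, column 1; remove that cell from P, ejecting 5. So w(1) = 5. P is now [].

So w = 5 1 6 2 3 4.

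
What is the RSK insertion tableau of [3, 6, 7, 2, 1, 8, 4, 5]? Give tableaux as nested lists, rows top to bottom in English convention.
Insert 3: appended to row 1. P = [[3]].
Insert 6: appended to row 1. P = [[3, 6]].
Insert 7: appended to row 1. P = [[3, 6, 7]].
Insert 2: 2 bumps 3 from row 1; 3 starts row 2. P = [[2, 6, 7], [3]].
Insert 1: 1 bumps 2 from row 1; 2 bumps 3 from row 2; 3 starts row 3. P = [[1, 6, 7], [2], [3]].
Insert 8: appended to row 1. P = [[1, 6, 7, 8], [2], [3]].
Insert 4: 4 bumps 6 from row 1; 6 appends to row 2. P = [[1, 4, 7, 8], [2, 6], [3]].
Insert 5: 5 bumps 7 from row 1; 7 appends to row 2. P = [[1, 4, 5, 8], [2, 6, 7], [3]].

So P = [[1, 4, 5, 8], [2, 6, 7], [3]].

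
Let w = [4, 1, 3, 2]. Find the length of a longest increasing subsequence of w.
2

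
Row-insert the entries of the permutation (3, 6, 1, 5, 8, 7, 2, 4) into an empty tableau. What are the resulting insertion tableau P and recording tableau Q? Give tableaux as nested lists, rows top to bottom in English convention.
P = [[1, 2, 4], [3, 5, 7], [6, 8]], Q = [[1, 2, 5], [3, 4, 6], [7, 8]]

Insert each entry of the permutation into P by Schensted row insertion, recording in Q the position of each new cell.

After inserting 3: P = [[3]].
After inserting 6: P = [[3, 6]].
After inserting 1: P = [[1, 6], [3]].
After inserting 5: P = [[1, 5], [3, 6]].
After inserting 8: P = [[1, 5, 8], [3, 6]].
After inserting 7: P = [[1, 5, 7], [3, 6, 8]].
After inserting 2: P = [[1, 2, 7], [3, 5, 8], [6]].
After inserting 4: P = [[1, 2, 4], [3, 5, 7], [6, 8]].

So P = [[1, 2, 4], [3, 5, 7], [6, 8]], Q = [[1, 2, 5], [3, 4, 6], [7, 8]].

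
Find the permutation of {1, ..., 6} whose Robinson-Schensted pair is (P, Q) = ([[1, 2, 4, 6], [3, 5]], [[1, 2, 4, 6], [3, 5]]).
1 3 2 5 4 6

Reverse the RSK construction: for i from n down to 1, find the cell of Q containing i, remove the entry at that cell from P, and reverse-bump it up through P; the value ejected from row 1 is w(i).

Step i=6: Q has 6 at row 1, column 4; remove that cell from P, ejecting 6. So w(6) = 6. P is now [[1, 2, 4], [3, 5]].
Step i=5: Q has 5 at row 2, column 2; remove 5 from row 2 of P and reverse-bump: 5 enters row 1 and ejects 4. So w(5) = 4. P is now [[1, 2, 5], [3]].
Step i=4: Q has 4 at row 1, column 3; remove that cell from P, ejecting 5. So w(4) = 5. P is now [[1, 2], [3]].
Step i=3: Q has 3 at row 2, column 1; remove 3 from row 2 of P and reverse-bump: 3 enters row 1 and ejects 2. So w(3) = 2. P is now [[1, 3]].
Step i=2: Q has 2 at row 1, column 2; remove that cell from P, ejecting 3. So w(2) = 3. P is now [[1]].
Step i=1: Q has 1 at row 1, column 1; remove that cell from P, ejecting 1. So w(1) = 1. P is now [].

So w = 1 3 2 5 4 6.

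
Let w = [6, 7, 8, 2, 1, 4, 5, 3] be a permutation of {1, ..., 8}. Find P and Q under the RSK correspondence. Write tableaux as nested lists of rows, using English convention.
Insert each entry of the permutation into P by Schensted row insertion, recording in Q the position of each new cell.

Insert 6: appended to row 1. P = [[6]], Q = [[1]].
Insert 7: appended to row 1. P = [[6, 7]], Q = [[1, 2]].
Insert 8: appended to row 1. P = [[6, 7, 8]], Q = [[1, 2, 3]].
Insert 2: 2 bumps 6 from row 1; 6 starts row 2. P = [[2, 7, 8], [6]], Q = [[1, 2, 3], [4]].
Insert 1: 1 bumps 2 from row 1; 2 bumps 6 from row 2; 6 starts row 3. P = [[1, 7, 8], [2], [6]], Q = [[1, 2, 3], [4], [5]].
Insert 4: 4 bumps 7 from row 1; 7 appends to row 2. P = [[1, 4, 8], [2, 7], [6]], Q = [[1, 2, 3], [4, 6], [5]].
Insert 5: 5 bumps 8 from row 1; 8 appends to row 2. P = [[1, 4, 5], [2, 7, 8], [6]], Q = [[1, 2, 3], [4, 6, 7], [5]].
Insert 3: 3 bumps 4 from row 1; 4 bumps 7 from row 2; 7 appends to row 3. P = [[1, 3, 5], [2, 4, 8], [6, 7]], Q = [[1, 2, 3], [4, 6, 7], [5, 8]].

So P = [[1, 3, 5], [2, 4, 8], [6, 7]], Q = [[1, 2, 3], [4, 6, 7], [5, 8]].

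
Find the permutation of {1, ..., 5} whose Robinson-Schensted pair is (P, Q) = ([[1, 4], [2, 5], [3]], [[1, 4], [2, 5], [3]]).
Reverse the RSK construction: for i from n down to 1, find the cell of Q containing i, remove the entry at that cell from P, and reverse-bump it up through P; the value ejected from row 1 is w(i).

Step i=5: Q has 5 at row 2, column 2; remove 5 from row 2 of P and reverse-bump: 5 enters row 1 and ejects 4. So w(5) = 4. P is now [[1, 5], [2], [3]].
Step i=4: Q has 4 at row 1, column 2; remove that cell from P, ejecting 5. So w(4) = 5. P is now [[1], [2], [3]].
Step i=3: Q has 3 at row 3, column 1; remove 3 from row 3 of P and reverse-bump: 3 enters row 2 and ejects 2; 2 enters row 1 and ejects 1. So w(3) = 1. P is now [[2], [3]].
Step i=2: Q has 2 at row 2, column 1; remove 3 from row 2 of P and reverse-bump: 3 enters row 1 and ejects 2. So w(2) = 2. P is now [[3]].
Step i=1: Q has 1 at row 1, column 1; remove that cell from P, ejecting 3. So w(1) = 3. P is now [].

So w = 3 2 1 5 4.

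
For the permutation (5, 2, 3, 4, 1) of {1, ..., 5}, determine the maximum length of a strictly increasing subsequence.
3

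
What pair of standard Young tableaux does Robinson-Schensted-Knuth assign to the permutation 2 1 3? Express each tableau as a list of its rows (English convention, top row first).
Insert each entry of the permutation into P by Schensted row insertion, recording in Q the position of each new cell.

Insert 2: appended to row 1. P = [[2]].
Insert 1: 1 bumps 2 from row 1; 2 starts row 2. P = [[1], [2]].
Insert 3: appended to row 1. P = [[1, 3], [2]].

So P = [[1, 3], [2]], Q = [[1, 3], [2]].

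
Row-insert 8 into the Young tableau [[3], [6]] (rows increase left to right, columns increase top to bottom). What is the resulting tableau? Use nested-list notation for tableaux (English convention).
[[3, 8], [6]]

8 is larger than every entry of row 1, so it is appended to row 1. The new tableau is [[3, 8], [6]].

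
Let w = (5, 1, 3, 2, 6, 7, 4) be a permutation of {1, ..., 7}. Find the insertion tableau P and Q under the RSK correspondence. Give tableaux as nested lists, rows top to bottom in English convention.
P = [[1, 2, 4, 7], [3, 6], [5]], Q = [[1, 3, 5, 6], [2, 7], [4]]

Insert each entry of the permutation into P by Schensted row insertion, recording in Q the position of each new cell.

Insert 5: appended to row 1. P = [[5]].
Insert 1: 1 bumps 5 from row 1; 5 starts row 2. P = [[1], [5]].
Insert 3: appended to row 1. P = [[1, 3], [5]].
Insert 2: 2 bumps 3 from row 1; 3 bumps 5 from row 2; 5 starts row 3. P = [[1, 2], [3], [5]].
Insert 6: appended to row 1. P = [[1, 2, 6], [3], [5]].
Insert 7: appended to row 1. P = [[1, 2, 6, 7], [3], [5]].
Insert 4: 4 bumps 6 from row 1; 6 appends to row 2. P = [[1, 2, 4, 7], [3, 6], [5]].

So P = [[1, 2, 4, 7], [3, 6], [5]], Q = [[1, 3, 5, 6], [2, 7], [4]].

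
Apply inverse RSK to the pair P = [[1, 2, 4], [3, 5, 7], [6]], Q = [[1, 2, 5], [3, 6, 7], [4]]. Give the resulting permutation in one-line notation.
Reverse the RSK construction: for i from n down to 1, find the cell of Q containing i, remove the entry at that cell from P, and reverse-bump it up through P; the value ejected from row 1 is w(i).

Step i=7: Q has 7 at row 2, column 3; remove 7 from row 2 of P and reverse-bump: 7 enters row 1 and ejects 4. So w(7) = 4. P is now [[1, 2, 7], [3, 5], [6]].
Step i=6: Q has 6 at row 2, column 2; remove 5 from row 2 of P and reverse-bump: 5 enters row 1 and ejects 2. So w(6) = 2. P is now [[1, 5, 7], [3], [6]].
Step i=5: Q has 5 at row 1, column 3; remove that cell from P, ejecting 7. So w(5) = 7. P is now [[1, 5], [3], [6]].
Step i=4: Q has 4 at row 3, column 1; remove 6 from row 3 of P and reverse-bump: 6 enters row 2 and ejects 3; 3 enters row 1 and ejects 1. So w(4) = 1. P is now [[3, 5], [6]].
Step i=3: Q has 3 at row 2, column 1; remove 6 from row 2 of P and reverse-bump: 6 enters row 1 and ejects 5. So w(3) = 5. P is now [[3, 6]].
Step i=2: Q has 2 at row 1, column 2; remove that cell from P, ejecting 6. So w(2) = 6. P is now [[3]].
Step i=1: Q has 1 at row 1, column 1; remove that cell from P, ejecting 3. So w(1) = 3. P is now [].

So w = 3 6 5 1 7 2 4.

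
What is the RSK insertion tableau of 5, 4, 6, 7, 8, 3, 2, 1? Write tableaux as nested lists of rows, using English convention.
Insert 5: appended to row 1. P = [[5]].
Insert 4: 4 bumps 5 from row 1; 5 starts row 2. P = [[4], [5]].
Insert 6: appended to row 1. P = [[4, 6], [5]].
Insert 7: appended to row 1. P = [[4, 6, 7], [5]].
Insert 8: appended to row 1. P = [[4, 6, 7, 8], [5]].
Insert 3: 3 bumps 4 from row 1; 4 bumps 5 from row 2; 5 starts row 3. P = [[3, 6, 7, 8], [4], [5]].
Insert 2: 2 bumps 3 from row 1; 3 bumps 4 from row 2; 4 bumps 5 from row 3; 5 starts row 4. P = [[2, 6, 7, 8], [3], [4], [5]].
Insert 1: 1 bumps 2 from row 1; 2 bumps 3 from row 2; 3 bumps 4 from row 3; 4 bumps 5 from row 4; 5 starts row 5. P = [[1, 6, 7, 8], [2], [3], [4], [5]].

So P = [[1, 6, 7, 8], [2], [3], [4], [5]].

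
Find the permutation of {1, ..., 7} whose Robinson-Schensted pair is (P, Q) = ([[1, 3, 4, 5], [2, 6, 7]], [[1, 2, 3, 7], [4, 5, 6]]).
Reverse the RSK construction: for i from n down to 1, find the cell of Q containing i, remove the entry at that cell from P, and reverse-bump it up through P; the value ejected from row 1 is w(i).

Step i=7: Q has 7 at row 1, column 4; remove that cell from P, ejecting 5. So w(7) = 5. P is now [[1, 3, 4], [2, 6, 7]].
Step i=6: Q has 6 at row 2, column 3; remove 7 from row 2 of P and reverse-bump: 7 enters row 1 and ejects 4. So w(6) = 4. P is now [[1, 3, 7], [2, 6]].
Step i=5: Q has 5 at row 2, column 2; remove 6 from row 2 of P and reverse-bump: 6 enters row 1 and ejects 3. So w(5) = 3. P is now [[1, 6, 7], [2]].
Step i=4: Q has 4 at row 2, column 1; remove 2 from row 2 of P and reverse-bump: 2 enters row 1 and ejects 1. So w(4) = 1. P is now [[2, 6, 7]].
Step i=3: Q has 3 at row 1, column 3; remove that cell from P, ejecting 7. So w(3) = 7. P is now [[2, 6]].
Step i=2: Q has 2 at row 1, column 2; remove that cell from P, ejecting 6. So w(2) = 6. P is now [[2]].
Step i=1: Q has 1 at row 1, column 1; remove that cell from P, ejecting 2. So w(1) = 2. P is now [].

So w = 2 6 7 1 3 4 5.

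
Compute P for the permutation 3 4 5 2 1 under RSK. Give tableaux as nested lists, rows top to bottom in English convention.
Insert 3: appended to row 1. P = [[3]].
Insert 4: appended to row 1. P = [[3, 4]].
Insert 5: appended to row 1. P = [[3, 4, 5]].
Insert 2: 2 bumps 3 from row 1; 3 starts row 2. P = [[2, 4, 5], [3]].
Insert 1: 1 bumps 2 from row 1; 2 bumps 3 from row 2; 3 starts row 3. P = [[1, 4, 5], [2], [3]].

So P = [[1, 4, 5], [2], [3]].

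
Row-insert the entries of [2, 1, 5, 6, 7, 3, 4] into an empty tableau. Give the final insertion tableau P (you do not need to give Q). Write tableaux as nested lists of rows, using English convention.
P = [[1, 3, 4, 7], [2, 5, 6]]

Insert 2: appended to row 1. P = [[2]].
Insert 1: 1 bumps 2 from row 1; 2 starts row 2. P = [[1], [2]].
Insert 5: appended to row 1. P = [[1, 5], [2]].
Insert 6: appended to row 1. P = [[1, 5, 6], [2]].
Insert 7: appended to row 1. P = [[1, 5, 6, 7], [2]].
Insert 3: 3 bumps 5 from row 1; 5 appends to row 2. P = [[1, 3, 6, 7], [2, 5]].
Insert 4: 4 bumps 6 from row 1; 6 appends to row 2. P = [[1, 3, 4, 7], [2, 5, 6]].

So P = [[1, 3, 4, 7], [2, 5, 6]].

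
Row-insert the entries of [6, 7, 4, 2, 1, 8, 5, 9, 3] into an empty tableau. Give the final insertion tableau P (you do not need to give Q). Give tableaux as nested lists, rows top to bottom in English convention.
P = [[1, 3, 8, 9], [2, 5], [4, 7], [6]]

Insert 6: appended to row 1. P = [[6]].
Insert 7: appended to row 1. P = [[6, 7]].
Insert 4: 4 bumps 6 from row 1; 6 starts row 2. P = [[4, 7], [6]].
Insert 2: 2 bumps 4 from row 1; 4 bumps 6 from row 2; 6 starts row 3. P = [[2, 7], [4], [6]].
Insert 1: 1 bumps 2 from row 1; 2 bumps 4 from row 2; 4 bumps 6 from row 3; 6 starts row 4. P = [[1, 7], [2], [4], [6]].
Insert 8: appended to row 1. P = [[1, 7, 8], [2], [4], [6]].
Insert 5: 5 bumps 7 from row 1; 7 appends to row 2. P = [[1, 5, 8], [2, 7], [4], [6]].
Insert 9: appended to row 1. P = [[1, 5, 8, 9], [2, 7], [4], [6]].
Insert 3: 3 bumps 5 from row 1; 5 bumps 7 from row 2; 7 appends to row 3. P = [[1, 3, 8, 9], [2, 5], [4, 7], [6]].

So P = [[1, 3, 8, 9], [2, 5], [4, 7], [6]].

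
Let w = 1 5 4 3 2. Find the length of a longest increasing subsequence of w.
2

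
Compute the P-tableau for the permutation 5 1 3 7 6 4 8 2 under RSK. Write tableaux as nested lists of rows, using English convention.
P = [[1, 2, 4, 8], [3, 6], [5], [7]]

Insert 5: appended to row 1. P = [[5]].
Insert 1: 1 bumps 5 from row 1; 5 starts row 2. P = [[1], [5]].
Insert 3: appended to row 1. P = [[1, 3], [5]].
Insert 7: appended to row 1. P = [[1, 3, 7], [5]].
Insert 6: 6 bumps 7 from row 1; 7 appends to row 2. P = [[1, 3, 6], [5, 7]].
Insert 4: 4 bumps 6 from row 1; 6 bumps 7 from row 2; 7 starts row 3. P = [[1, 3, 4], [5, 6], [7]].
Insert 8: appended to row 1. P = [[1, 3, 4, 8], [5, 6], [7]].
Insert 2: 2 bumps 3 from row 1; 3 bumps 5 from row 2; 5 bumps 7 from row 3; 7 starts row 4. P = [[1, 2, 4, 8], [3, 6], [5], [7]].

So P = [[1, 2, 4, 8], [3, 6], [5], [7]].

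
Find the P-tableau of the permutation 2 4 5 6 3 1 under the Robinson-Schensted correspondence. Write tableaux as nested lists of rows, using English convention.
Insert 2: appended to row 1. P = [[2]].
Insert 4: appended to row 1. P = [[2, 4]].
Insert 5: appended to row 1. P = [[2, 4, 5]].
Insert 6: appended to row 1. P = [[2, 4, 5, 6]].
Insert 3: 3 bumps 4 from row 1; 4 starts row 2. P = [[2, 3, 5, 6], [4]].
Insert 1: 1 bumps 2 from row 1; 2 bumps 4 from row 2; 4 starts row 3. P = [[1, 3, 5, 6], [2], [4]].

So P = [[1, 3, 5, 6], [2], [4]].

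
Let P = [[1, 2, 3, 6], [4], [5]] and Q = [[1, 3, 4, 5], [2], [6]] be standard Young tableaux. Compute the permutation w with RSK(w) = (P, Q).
Reverse the RSK construction: for i from n down to 1, find the cell of Q containing i, remove the entry at that cell from P, and reverse-bump it up through P; the value ejected from row 1 is w(i).

Step i=6: Q has 6 at row 3, column 1; remove 5 from row 3 of P and reverse-bump: 5 enters row 2 and ejects 4; 4 enters row 1 and ejects 3. So w(6) = 3. P is now [[1, 2, 4, 6], [5]].
Step i=5: Q has 5 at row 1, column 4; remove that cell from P, ejecting 6. So w(5) = 6. P is now [[1, 2, 4], [5]].
Step i=4: Q has 4 at row 1, column 3; remove that cell from P, ejecting 4. So w(4) = 4. P is now [[1, 2], [5]].
Step i=3: Q has 3 at row 1, column 2; remove that cell from P, ejecting 2. So w(3) = 2. P is now [[1], [5]].
Step i=2: Q has 2 at row 2, column 1; remove 5 from row 2 of P and reverse-bump: 5 enters row 1 and ejects 1. So w(2) = 1. P is now [[5]].
Step i=1: Q has 1 at row 1, column 1; remove that cell from P, ejecting 5. So w(1) = 5. P is now [].

So w = 5 1 2 4 6 3.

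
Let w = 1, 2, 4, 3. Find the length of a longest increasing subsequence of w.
3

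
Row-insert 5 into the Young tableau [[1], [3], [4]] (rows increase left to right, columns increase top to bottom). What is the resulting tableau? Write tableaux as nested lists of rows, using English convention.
[[1, 5], [3], [4]]

5 is larger than every entry of row 1, so it is appended to row 1. The new tableau is [[1, 5], [3], [4]].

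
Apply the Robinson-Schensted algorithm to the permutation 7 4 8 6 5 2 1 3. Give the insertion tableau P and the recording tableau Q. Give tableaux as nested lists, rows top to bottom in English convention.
P = [[1, 3], [2, 5], [4, 8], [6], [7]], Q = [[1, 3], [2, 4], [5, 8], [6], [7]]

Insert each entry of the permutation into P by Schensted row insertion, recording in Q the position of each new cell.

Insert 7: appended to row 1. P = [[7]].
Insert 4: 4 bumps 7 from row 1; 7 starts row 2. P = [[4], [7]].
Insert 8: appended to row 1. P = [[4, 8], [7]].
Insert 6: 6 bumps 8 from row 1; 8 appends to row 2. P = [[4, 6], [7, 8]].
Insert 5: 5 bumps 6 from row 1; 6 bumps 7 from row 2; 7 starts row 3. P = [[4, 5], [6, 8], [7]].
Insert 2: 2 bumps 4 from row 1; 4 bumps 6 from row 2; 6 bumps 7 from row 3; 7 starts row 4. P = [[2, 5], [4, 8], [6], [7]].
Insert 1: 1 bumps 2 from row 1; 2 bumps 4 from row 2; 4 bumps 6 from row 3; 6 bumps 7 from row 4; 7 starts row 5. P = [[1, 5], [2, 8], [4], [6], [7]].
Insert 3: 3 bumps 5 from row 1; 5 bumps 8 from row 2; 8 appends to row 3. P = [[1, 3], [2, 5], [4, 8], [6], [7]].

So P = [[1, 3], [2, 5], [4, 8], [6], [7]], Q = [[1, 3], [2, 4], [5, 8], [6], [7]].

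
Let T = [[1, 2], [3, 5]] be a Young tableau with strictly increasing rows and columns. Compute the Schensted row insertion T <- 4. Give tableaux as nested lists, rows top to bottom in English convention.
4 is larger than every entry of row 1, so it is appended to row 1. The new tableau is [[1, 2, 4], [3, 5]].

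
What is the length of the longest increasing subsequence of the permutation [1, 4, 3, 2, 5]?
3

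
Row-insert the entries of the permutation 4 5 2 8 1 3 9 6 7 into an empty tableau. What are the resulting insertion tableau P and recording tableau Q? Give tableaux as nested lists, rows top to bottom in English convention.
Insert each entry of the permutation into P by Schensted row insertion, recording in Q the position of each new cell.

Insert 4: appended to row 1. P = [[4]].
Insert 5: appended to row 1. P = [[4, 5]].
Insert 2: 2 bumps 4 from row 1; 4 starts row 2. P = [[2, 5], [4]].
Insert 8: appended to row 1. P = [[2, 5, 8], [4]].
Insert 1: 1 bumps 2 from row 1; 2 bumps 4 from row 2; 4 starts row 3. P = [[1, 5, 8], [2], [4]].
Insert 3: 3 bumps 5 from row 1; 5 appends to row 2. P = [[1, 3, 8], [2, 5], [4]].
Insert 9: appended to row 1. P = [[1, 3, 8, 9], [2, 5], [4]].
Insert 6: 6 bumps 8 from row 1; 8 appends to row 2. P = [[1, 3, 6, 9], [2, 5, 8], [4]].
Insert 7: 7 bumps 9 from row 1; 9 appends to row 2. P = [[1, 3, 6, 7], [2, 5, 8, 9], [4]].

So P = [[1, 3, 6, 7], [2, 5, 8, 9], [4]], Q = [[1, 2, 4, 7], [3, 6, 8, 9], [5]].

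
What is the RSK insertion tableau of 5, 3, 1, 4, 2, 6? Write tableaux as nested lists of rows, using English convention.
Insert 5: appended to row 1. P = [[5]].
Insert 3: 3 bumps 5 from row 1; 5 starts row 2. P = [[3], [5]].
Insert 1: 1 bumps 3 from row 1; 3 bumps 5 from row 2; 5 starts row 3. P = [[1], [3], [5]].
Insert 4: appended to row 1. P = [[1, 4], [3], [5]].
Insert 2: 2 bumps 4 from row 1; 4 appends to row 2. P = [[1, 2], [3, 4], [5]].
Insert 6: appended to row 1. P = [[1, 2, 6], [3, 4], [5]].

So P = [[1, 2, 6], [3, 4], [5]].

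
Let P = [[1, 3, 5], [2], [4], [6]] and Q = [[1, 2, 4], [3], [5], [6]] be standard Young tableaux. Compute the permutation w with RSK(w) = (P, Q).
Reverse the RSK construction: for i from n down to 1, find the cell of Q containing i, remove the entry at that cell from P, and reverse-bump it up through P; the value ejected from row 1 is w(i).

Step i=6: Q has 6 at row 4, column 1; remove 6 from row 4 of P and reverse-bump: 6 enters row 3 and ejects 4; 4 enters row 2 and ejects 2; 2 enters row 1 and ejects 1. So w(6) = 1. P is now [[2, 3, 5], [4], [6]].
Step i=5: Q has 5 at row 3, column 1; remove 6 from row 3 of P and reverse-bump: 6 enters row 2 and ejects 4; 4 enters row 1 and ejects 3. So w(5) = 3. P is now [[2, 4, 5], [6]].
Step i=4: Q has 4 at row 1, column 3; remove that cell from P, ejecting 5. So w(4) = 5. P is now [[2, 4], [6]].
Step i=3: Q has 3 at row 2, column 1; remove 6 from row 2 of P and reverse-bump: 6 enters row 1 and ejects 4. So w(3) = 4. P is now [[2, 6]].
Step i=2: Q has 2 at row 1, column 2; remove that cell from P, ejecting 6. So w(2) = 6. P is now [[2]].
Step i=1: Q has 1 at row 1, column 1; remove that cell from P, ejecting 2. So w(1) = 2. P is now [].

So w = 2 6 4 5 3 1.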